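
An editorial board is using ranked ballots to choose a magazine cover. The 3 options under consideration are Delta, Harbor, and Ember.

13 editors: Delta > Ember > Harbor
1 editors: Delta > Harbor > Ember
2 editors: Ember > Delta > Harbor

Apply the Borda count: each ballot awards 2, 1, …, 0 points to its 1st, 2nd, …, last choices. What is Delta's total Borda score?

Borda scores:
  Delta: 13·2 + 2 + 2·1 = 30
  Harbor: 13·0 + 1 + 2·0 = 1
  Ember: 13·1 + 0 + 2·2 = 17

30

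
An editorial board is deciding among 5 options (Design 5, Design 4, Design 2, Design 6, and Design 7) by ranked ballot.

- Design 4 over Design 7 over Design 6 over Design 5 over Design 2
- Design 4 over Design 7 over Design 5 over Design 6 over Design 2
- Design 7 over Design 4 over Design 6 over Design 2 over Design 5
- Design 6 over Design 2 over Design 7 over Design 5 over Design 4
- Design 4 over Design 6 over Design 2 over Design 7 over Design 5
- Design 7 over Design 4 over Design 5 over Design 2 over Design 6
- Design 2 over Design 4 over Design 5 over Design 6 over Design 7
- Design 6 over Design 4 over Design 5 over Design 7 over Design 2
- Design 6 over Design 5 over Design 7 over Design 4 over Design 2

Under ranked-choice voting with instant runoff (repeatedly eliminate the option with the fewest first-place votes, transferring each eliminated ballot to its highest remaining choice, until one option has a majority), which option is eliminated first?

Design 5

Round 1: Design 4 3, Design 6 3, Design 7 2, Design 2 1, Design 5 0. Design 5 has the fewest and is eliminated.
Round 2: Design 4 3, Design 6 3, Design 7 2, Design 2 1. Design 2 has the fewest and is eliminated.
Round 3: Design 4 4, Design 6 3, Design 7 2. Design 7 has the fewest and is eliminated.
Round 4: Design 4 6, Design 6 3. Design 4 has a majority.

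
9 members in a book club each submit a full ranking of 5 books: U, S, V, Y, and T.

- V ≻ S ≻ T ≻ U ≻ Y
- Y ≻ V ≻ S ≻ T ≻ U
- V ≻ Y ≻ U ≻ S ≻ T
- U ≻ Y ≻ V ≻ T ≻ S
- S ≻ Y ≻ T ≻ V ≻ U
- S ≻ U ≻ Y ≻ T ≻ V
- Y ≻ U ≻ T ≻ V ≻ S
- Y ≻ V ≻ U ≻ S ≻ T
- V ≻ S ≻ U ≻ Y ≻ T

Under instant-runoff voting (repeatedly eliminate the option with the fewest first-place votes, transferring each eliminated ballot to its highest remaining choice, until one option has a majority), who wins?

Y

Round 1: V 3, Y 3, S 2, U 1, T 0. T has the fewest and is eliminated.
Round 2: V 3, Y 3, S 2, U 1. U has the fewest and is eliminated.
Round 3: Y 4, V 3, S 2. S has the fewest and is eliminated.
Round 4: Y 6, V 3. Y has a majority.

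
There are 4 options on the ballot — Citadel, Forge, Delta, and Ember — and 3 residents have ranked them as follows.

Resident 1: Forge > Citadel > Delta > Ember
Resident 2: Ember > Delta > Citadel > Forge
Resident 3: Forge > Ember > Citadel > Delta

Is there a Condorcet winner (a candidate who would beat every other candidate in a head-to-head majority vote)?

Yes

Head-to-head results (3 voters total):
Citadel vs Forge: Forge wins 2–1.
Citadel vs Delta: Citadel wins 2–1.
Citadel vs Ember: Ember wins 2–1.
Forge vs Delta: Forge wins 2–1.
Forge vs Ember: Forge wins 2–1.
Delta vs Ember: Ember wins 2–1.
Forge beats each rival — Citadel (2–1), Delta (2–1), Ember (2–1) — so Forge is the Condorcet winner.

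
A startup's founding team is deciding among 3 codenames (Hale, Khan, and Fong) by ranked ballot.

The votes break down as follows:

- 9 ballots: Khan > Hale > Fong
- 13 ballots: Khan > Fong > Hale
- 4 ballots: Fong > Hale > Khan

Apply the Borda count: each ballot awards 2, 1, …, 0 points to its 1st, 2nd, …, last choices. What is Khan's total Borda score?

Borda scores:
  Hale: 9·1 + 13·0 + 4·1 = 13
  Khan: 9·2 + 13·2 + 4·0 = 44
  Fong: 9·0 + 13·1 + 4·2 = 21

44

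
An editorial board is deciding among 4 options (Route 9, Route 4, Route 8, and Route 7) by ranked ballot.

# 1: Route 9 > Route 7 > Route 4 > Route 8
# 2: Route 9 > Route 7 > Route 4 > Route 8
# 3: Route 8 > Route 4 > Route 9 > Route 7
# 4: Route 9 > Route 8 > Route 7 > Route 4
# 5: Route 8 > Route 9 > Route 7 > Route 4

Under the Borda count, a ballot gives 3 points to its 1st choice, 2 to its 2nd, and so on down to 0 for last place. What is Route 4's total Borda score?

4

Borda scores:
  Route 9: 3 + 3 + 1 + 3 + 2 = 12
  Route 4: 1 + 1 + 2 + 0 + 0 = 4
  Route 8: 0 + 0 + 3 + 2 + 3 = 8
  Route 7: 2 + 2 + 0 + 1 + 1 = 6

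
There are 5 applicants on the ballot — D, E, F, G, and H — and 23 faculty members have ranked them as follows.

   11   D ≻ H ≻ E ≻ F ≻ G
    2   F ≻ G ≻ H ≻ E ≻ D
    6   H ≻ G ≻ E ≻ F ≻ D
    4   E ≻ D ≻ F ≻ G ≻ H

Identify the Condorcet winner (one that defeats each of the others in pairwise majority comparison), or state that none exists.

There is no Condorcet winner

Head-to-head results (23 voters total):
D vs E: E wins 12–11.
D vs F: D wins 15–8.
D vs G: D wins 15–8.
D vs H: D wins 15–8.
E vs F: E wins 21–2.
E vs G: E wins 15–8.
E vs H: H wins 19–4.
F vs G: F wins 17–6.
F vs H: H wins 17–6.
G vs H: H wins 17–6.
No candidate beats all others: D beats H beats E beats D, a majority cycle.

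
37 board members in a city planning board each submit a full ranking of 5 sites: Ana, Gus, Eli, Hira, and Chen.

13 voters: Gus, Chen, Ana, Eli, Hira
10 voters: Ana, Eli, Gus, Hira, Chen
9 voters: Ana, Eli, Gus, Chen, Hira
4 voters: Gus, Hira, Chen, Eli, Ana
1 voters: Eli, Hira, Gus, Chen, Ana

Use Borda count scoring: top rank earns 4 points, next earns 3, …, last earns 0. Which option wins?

Borda scores:
  Ana: 13·2 + 10·4 + 9·4 + 4·0 + 0 = 102
  Gus: 13·4 + 10·2 + 9·2 + 4·4 + 2 = 108
  Eli: 13·1 + 10·3 + 9·3 + 4·1 + 4 = 78
  Hira: 13·0 + 10·1 + 9·0 + 4·3 + 3 = 25
  Chen: 13·3 + 10·0 + 9·1 + 4·2 + 1 = 57
Gus has the highest total.

Gus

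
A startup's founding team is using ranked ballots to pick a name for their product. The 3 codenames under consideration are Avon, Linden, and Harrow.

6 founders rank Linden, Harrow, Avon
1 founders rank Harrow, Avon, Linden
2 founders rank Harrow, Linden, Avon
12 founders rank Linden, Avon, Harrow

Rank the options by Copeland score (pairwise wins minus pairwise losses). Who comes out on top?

Pairwise results:
  Avon vs Linden: Linden wins 20–1.
  Avon vs Harrow: Avon wins 12–9.
  Linden vs Harrow: Linden wins 18–3.
Copeland scores (wins − losses):
  Avon: 1 − 1 = 0
  Linden: 2 − 0 = 2
  Harrow: 0 − 2 = -2
Linden has the best Copeland score.

Linden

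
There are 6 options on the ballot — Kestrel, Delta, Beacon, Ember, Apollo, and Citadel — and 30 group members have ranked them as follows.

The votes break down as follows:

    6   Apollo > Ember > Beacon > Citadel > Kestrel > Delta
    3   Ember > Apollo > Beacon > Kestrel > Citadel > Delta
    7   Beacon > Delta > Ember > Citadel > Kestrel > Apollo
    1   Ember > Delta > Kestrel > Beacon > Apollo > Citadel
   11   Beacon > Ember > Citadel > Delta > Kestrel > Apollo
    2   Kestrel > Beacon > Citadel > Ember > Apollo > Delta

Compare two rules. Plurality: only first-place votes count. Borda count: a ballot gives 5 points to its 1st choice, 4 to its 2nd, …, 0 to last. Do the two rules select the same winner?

Plurality first-place counts: Kestrel 2, Delta 0, Beacon 18, Ember 4, Apollo 6, Citadel 0 → Beacon.
Borda totals: Kestrel 43, Delta 54, Beacon 127, Ember 113, Apollo 45, Citadel 68 → Beacon.
The two rules agree on Beacon.

Yes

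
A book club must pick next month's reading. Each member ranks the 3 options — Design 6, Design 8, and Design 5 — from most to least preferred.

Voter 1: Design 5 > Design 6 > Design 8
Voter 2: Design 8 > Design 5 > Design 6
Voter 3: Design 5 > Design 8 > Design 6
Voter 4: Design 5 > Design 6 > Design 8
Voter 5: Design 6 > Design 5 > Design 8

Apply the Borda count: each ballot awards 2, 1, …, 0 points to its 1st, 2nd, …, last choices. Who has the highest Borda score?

Design 5

Borda scores:
  Design 6: 1 + 0 + 0 + 1 + 2 = 4
  Design 8: 0 + 2 + 1 + 0 + 0 = 3
  Design 5: 2 + 1 + 2 + 2 + 1 = 8
Design 5 has the highest total.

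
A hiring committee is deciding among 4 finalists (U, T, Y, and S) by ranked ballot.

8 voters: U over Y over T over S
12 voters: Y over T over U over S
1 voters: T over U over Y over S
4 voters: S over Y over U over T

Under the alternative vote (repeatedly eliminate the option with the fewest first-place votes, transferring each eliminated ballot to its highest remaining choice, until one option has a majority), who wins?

Y

Round 1: Y 12, U 8, S 4, T 1. T has the fewest and is eliminated.
Round 2: Y 12, U 9, S 4. S has the fewest and is eliminated.
Round 3: Y 16, U 9. Y has a majority.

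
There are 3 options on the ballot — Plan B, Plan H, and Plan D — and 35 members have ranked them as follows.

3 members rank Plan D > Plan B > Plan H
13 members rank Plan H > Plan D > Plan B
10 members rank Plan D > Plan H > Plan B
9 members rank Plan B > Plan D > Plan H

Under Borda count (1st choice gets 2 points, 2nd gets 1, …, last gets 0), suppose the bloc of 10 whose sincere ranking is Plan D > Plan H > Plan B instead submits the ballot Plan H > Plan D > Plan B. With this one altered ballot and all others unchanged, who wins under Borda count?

Plan H

Borda totals with the altered ballot: Plan B 21, Plan H 46, Plan D 38.
The switch changes the winner from Plan D to Plan H.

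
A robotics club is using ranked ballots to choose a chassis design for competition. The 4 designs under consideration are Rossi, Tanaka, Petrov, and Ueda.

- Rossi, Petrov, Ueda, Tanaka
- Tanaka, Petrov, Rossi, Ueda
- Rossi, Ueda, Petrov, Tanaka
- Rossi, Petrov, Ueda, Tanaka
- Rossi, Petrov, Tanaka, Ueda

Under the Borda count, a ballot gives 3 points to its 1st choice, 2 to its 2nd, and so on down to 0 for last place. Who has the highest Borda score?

Borda scores:
  Rossi: 3 + 1 + 3 + 3 + 3 = 13
  Tanaka: 0 + 3 + 0 + 0 + 1 = 4
  Petrov: 2 + 2 + 1 + 2 + 2 = 9
  Ueda: 1 + 0 + 2 + 1 + 0 = 4
Rossi has the highest total.

Rossi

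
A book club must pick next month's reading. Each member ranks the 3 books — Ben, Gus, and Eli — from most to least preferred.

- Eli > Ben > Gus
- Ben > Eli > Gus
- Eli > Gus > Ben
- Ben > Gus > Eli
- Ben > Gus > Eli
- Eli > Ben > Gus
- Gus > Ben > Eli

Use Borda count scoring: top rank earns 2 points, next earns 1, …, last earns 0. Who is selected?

Borda scores:
  Ben: 1 + 2 + 0 + 2 + 2 + 1 + 1 = 9
  Gus: 0 + 0 + 1 + 1 + 1 + 0 + 2 = 5
  Eli: 2 + 1 + 2 + 0 + 0 + 2 + 0 = 7
Ben has the highest total.

Ben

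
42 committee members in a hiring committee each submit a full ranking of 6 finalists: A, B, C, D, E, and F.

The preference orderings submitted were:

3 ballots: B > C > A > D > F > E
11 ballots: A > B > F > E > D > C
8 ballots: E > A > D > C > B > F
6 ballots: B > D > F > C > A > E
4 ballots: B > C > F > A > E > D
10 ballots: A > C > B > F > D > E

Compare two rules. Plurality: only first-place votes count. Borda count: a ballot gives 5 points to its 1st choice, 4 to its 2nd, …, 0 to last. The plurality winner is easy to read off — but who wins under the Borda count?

Plurality first-place counts: A 21, B 13, C 0, D 0, E 8, F 0 → A.
Borda totals: A 160, B 147, C 96, D 75, E 66, F 86 → A.

A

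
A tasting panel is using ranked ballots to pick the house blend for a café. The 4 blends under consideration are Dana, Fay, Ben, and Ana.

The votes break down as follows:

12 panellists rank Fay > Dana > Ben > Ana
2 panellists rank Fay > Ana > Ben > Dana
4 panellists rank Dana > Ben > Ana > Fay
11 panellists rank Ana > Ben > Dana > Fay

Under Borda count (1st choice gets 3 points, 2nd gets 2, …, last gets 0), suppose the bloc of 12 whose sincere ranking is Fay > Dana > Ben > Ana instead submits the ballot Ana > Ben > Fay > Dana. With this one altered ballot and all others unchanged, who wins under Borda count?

Ana

Borda totals with the altered ballot: Dana 23, Fay 18, Ben 56, Ana 77.
The switch changes the winner from Dana to Ana.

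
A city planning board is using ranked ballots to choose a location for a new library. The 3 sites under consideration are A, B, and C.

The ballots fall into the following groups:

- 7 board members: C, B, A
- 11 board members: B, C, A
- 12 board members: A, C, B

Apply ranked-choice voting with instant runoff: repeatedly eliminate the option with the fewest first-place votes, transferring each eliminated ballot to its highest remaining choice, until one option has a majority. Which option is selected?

Round 1: A 12, B 11, C 7. C has the fewest and is eliminated.
Round 2: B 18, A 12. B has a majority.

B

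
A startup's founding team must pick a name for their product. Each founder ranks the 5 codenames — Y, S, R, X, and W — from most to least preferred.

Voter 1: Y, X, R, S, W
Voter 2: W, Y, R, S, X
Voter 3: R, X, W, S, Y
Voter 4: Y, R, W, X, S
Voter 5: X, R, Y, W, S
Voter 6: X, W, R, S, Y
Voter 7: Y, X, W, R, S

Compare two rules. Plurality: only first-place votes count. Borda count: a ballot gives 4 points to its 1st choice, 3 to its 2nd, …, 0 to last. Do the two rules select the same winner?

No

Plurality first-place counts: Y 3, S 0, R 1, X 2, W 1 → Y.
Borda totals: Y 17, S 4, R 17, X 18, W 14 → X.
The two rules disagree: plurality picks Y, Borda picks X.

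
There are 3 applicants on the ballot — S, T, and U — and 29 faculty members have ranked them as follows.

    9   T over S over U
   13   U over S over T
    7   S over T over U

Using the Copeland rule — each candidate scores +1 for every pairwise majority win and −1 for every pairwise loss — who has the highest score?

S

Pairwise results:
  S vs T: S wins 20–9.
  S vs U: S wins 16–13.
  T vs U: T wins 16–13.
Copeland scores (wins − losses):
  S: 2 − 0 = 2
  T: 1 − 1 = 0
  U: 0 − 2 = -2
S has the best Copeland score.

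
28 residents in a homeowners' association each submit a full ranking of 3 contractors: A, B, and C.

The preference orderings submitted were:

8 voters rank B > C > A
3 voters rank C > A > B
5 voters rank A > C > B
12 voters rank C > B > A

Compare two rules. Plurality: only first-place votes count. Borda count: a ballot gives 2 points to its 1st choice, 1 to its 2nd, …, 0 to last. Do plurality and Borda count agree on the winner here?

Plurality first-place counts: A 5, B 8, C 15 → C.
Borda totals: A 13, B 28, C 43 → C.
The two rules agree on C.

Yes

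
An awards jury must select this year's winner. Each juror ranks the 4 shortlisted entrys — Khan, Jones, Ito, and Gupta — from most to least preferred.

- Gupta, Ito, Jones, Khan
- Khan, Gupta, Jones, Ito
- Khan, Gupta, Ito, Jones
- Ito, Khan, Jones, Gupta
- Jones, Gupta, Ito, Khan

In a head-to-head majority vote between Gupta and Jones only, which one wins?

Gupta

Ballots ranking Gupta above Jones: 3.
Ballots ranking Jones above Gupta: 2.
Gupta wins the head-to-head, 3–2.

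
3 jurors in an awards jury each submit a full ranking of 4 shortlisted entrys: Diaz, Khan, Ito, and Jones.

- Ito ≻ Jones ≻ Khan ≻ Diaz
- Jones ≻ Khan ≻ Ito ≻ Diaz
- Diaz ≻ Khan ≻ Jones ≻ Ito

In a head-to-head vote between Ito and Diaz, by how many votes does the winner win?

Ballots ranking Ito above Diaz: 2.
Ballots ranking Diaz above Ito: 1.
Ito wins 2–1, a margin of 1.

1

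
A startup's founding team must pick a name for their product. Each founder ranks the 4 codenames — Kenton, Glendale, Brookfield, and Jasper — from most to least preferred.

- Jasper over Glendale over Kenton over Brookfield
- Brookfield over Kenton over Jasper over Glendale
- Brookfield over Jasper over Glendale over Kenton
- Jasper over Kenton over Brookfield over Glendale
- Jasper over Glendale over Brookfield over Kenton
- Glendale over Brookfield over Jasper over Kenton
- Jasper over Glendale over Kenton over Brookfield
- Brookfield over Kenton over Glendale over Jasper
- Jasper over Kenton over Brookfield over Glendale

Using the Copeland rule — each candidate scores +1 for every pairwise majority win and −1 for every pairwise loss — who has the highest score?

Pairwise results:
  Kenton vs Glendale: Glendale wins 5–4.
  Kenton vs Brookfield: Brookfield wins 5–4.
  Kenton vs Jasper: Jasper wins 7–2.
  Glendale vs Brookfield: Brookfield wins 5–4.
  Glendale vs Jasper: Jasper wins 7–2.
  Brookfield vs Jasper: Jasper wins 5–4.
Copeland scores (wins − losses):
  Kenton: 0 − 3 = -3
  Glendale: 1 − 2 = -1
  Brookfield: 2 − 1 = 1
  Jasper: 3 − 0 = 3
Jasper has the best Copeland score.

Jasper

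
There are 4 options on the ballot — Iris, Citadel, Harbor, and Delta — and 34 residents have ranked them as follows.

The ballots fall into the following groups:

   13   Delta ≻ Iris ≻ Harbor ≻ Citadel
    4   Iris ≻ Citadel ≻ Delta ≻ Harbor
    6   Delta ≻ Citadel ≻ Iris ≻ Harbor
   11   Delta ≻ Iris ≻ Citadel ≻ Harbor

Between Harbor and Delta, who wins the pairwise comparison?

Delta

Ballots ranking Harbor above Delta: 0.
Ballots ranking Delta above Harbor: 13+4+6+11 = 34.
Delta wins the head-to-head, 34–0.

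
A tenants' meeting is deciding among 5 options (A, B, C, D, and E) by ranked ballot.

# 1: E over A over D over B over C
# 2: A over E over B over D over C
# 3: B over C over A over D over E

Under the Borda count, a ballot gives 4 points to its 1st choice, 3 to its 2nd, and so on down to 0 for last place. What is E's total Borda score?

Borda scores:
  A: 3 + 4 + 2 = 9
  B: 1 + 2 + 4 = 7
  C: 0 + 0 + 3 = 3
  D: 2 + 1 + 1 = 4
  E: 4 + 3 + 0 = 7

7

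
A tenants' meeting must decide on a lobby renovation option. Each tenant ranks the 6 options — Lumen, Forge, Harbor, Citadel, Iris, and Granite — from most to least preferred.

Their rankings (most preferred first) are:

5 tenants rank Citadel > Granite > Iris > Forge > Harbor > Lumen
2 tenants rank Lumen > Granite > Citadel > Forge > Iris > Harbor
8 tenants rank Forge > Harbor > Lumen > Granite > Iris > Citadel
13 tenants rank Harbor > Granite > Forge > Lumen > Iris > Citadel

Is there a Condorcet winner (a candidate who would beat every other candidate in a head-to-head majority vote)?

No

Head-to-head results (28 voters total):
Lumen vs Forge: Forge wins 26–2.
Lumen vs Harbor: Harbor wins 26–2.
Lumen vs Citadel: Lumen wins 23–5.
Lumen vs Iris: Lumen wins 23–5.
Lumen vs Granite: Granite wins 18–10.
Forge vs Harbor: Forge wins 15–13.
Forge vs Citadel: Forge wins 21–7.
Forge vs Iris: Forge wins 23–5.
Forge vs Granite: Granite wins 20–8.
Harbor vs Citadel: Harbor wins 21–7.
Harbor vs Iris: Harbor wins 21–7.
Harbor vs Granite: Harbor wins 21–7.
Citadel vs Iris: Iris wins 21–7.
Citadel vs Granite: Granite wins 23–5.
Iris vs Granite: Granite wins 28–0.
No candidate beats all others: Forge beats Harbor beats Granite beats Forge, a majority cycle.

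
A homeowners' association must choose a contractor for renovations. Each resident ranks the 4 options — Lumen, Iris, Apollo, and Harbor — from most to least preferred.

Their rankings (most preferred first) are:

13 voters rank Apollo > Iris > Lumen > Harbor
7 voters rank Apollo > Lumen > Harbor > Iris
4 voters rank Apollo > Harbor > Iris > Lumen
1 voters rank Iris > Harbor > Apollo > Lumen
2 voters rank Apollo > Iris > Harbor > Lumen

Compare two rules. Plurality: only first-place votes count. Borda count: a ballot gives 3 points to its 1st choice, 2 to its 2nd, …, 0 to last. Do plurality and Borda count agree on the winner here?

Yes

Plurality first-place counts: Lumen 0, Iris 1, Apollo 26, Harbor 0 → Apollo.
Borda totals: Lumen 27, Iris 37, Apollo 79, Harbor 19 → Apollo.
The two rules agree on Apollo.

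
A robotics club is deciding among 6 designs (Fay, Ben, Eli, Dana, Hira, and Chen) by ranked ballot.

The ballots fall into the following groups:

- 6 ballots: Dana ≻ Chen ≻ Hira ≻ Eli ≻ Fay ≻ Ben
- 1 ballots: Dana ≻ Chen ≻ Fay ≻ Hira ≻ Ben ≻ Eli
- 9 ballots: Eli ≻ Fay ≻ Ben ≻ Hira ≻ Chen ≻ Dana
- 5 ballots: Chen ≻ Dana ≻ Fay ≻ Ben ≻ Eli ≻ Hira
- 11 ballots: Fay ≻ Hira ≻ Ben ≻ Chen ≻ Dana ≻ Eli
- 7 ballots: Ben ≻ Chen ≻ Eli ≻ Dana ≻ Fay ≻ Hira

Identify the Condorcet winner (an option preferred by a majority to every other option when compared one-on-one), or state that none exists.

There is no Condorcet winner

Head-to-head results (39 voters total):
Fay vs Ben: Fay wins 32–7.
Fay vs Eli: Eli wins 22–17.
Fay vs Dana: Fay wins 20–19.
Fay vs Hira: Fay wins 33–6.
Fay vs Chen: Fay wins 20–19.
Ben vs Eli: Ben wins 24–15.
Ben vs Dana: Ben wins 27–12.
Ben vs Hira: Ben wins 21–18.
Ben vs Chen: Ben wins 27–12.
Eli vs Dana: Dana wins 23–16.
Eli vs Hira: Eli wins 21–18.
Eli vs Chen: Chen wins 30–9.
Dana vs Hira: Hira wins 20–19.
Dana vs Chen: Chen wins 32–7.
Hira vs Chen: Hira wins 20–19.
No candidate beats all others: Fay beats Ben beats Eli beats Fay, a majority cycle.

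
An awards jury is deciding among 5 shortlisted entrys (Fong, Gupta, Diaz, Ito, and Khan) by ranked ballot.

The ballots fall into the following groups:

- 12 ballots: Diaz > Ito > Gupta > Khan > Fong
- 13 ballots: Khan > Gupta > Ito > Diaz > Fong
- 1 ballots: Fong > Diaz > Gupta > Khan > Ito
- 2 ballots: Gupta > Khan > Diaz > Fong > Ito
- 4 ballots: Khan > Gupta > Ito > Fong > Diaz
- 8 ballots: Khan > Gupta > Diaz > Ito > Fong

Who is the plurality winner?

First-place vote totals:
  Fong: 1
  Gupta: 2
  Diaz: 12
  Ito: 0
  Khan: 25
Khan has the most first-place votes.

Khan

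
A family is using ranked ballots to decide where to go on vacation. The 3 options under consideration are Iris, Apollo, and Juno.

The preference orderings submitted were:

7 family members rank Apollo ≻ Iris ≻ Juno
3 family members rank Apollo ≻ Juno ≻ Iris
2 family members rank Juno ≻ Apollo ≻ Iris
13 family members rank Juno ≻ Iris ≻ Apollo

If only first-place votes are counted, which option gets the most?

First-place vote totals:
  Iris: 0
  Apollo: 10
  Juno: 15
Juno has the most first-place votes.

Juno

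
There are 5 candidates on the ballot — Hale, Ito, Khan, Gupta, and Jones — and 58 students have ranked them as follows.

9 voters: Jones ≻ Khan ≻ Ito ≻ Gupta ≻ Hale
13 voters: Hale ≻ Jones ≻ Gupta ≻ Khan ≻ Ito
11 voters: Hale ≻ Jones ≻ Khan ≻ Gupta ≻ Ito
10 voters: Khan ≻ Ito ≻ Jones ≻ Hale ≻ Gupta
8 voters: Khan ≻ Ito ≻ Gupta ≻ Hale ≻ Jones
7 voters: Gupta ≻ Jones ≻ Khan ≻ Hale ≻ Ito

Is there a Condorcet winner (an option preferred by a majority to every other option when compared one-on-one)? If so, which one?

Head-to-head results (58 voters total):
Hale vs Ito: Hale wins 31–27.
Hale vs Khan: Khan wins 34–24.
Hale vs Gupta: Hale wins 34–24.
Hale vs Jones: Hale wins 32–26.
Ito vs Khan: Khan wins 58–0.
Ito vs Gupta: Gupta wins 31–27.
Ito vs Jones: Jones wins 40–18.
Khan vs Gupta: Khan wins 38–20.
Khan vs Jones: Jones wins 40–18.
Gupta vs Jones: Jones wins 43–15.
No candidate beats all others: Hale beats Jones beats Khan beats Hale, a majority cycle.

No Condorcet winner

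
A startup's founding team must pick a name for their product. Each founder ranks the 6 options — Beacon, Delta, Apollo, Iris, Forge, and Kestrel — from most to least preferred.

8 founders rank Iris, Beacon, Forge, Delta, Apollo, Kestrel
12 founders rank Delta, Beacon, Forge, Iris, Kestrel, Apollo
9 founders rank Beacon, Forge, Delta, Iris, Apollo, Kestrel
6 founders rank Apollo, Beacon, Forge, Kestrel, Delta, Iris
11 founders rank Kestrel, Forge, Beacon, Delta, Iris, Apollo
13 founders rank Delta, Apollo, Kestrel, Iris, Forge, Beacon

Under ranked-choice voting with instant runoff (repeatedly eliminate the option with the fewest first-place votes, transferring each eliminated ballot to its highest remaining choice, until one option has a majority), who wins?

Beacon

Round 1: Delta 25, Kestrel 11, Beacon 9, Iris 8, Apollo 6, Forge 0. Forge has the fewest and is eliminated.
Round 2: Delta 25, Kestrel 11, Beacon 9, Iris 8, Apollo 6. Apollo has the fewest and is eliminated.
Round 3: Delta 25, Beacon 15, Kestrel 11, Iris 8. Iris has the fewest and is eliminated.
Round 4: Delta 25, Beacon 23, Kestrel 11. Kestrel has the fewest and is eliminated.
Round 5: Beacon 34, Delta 25. Beacon has a majority.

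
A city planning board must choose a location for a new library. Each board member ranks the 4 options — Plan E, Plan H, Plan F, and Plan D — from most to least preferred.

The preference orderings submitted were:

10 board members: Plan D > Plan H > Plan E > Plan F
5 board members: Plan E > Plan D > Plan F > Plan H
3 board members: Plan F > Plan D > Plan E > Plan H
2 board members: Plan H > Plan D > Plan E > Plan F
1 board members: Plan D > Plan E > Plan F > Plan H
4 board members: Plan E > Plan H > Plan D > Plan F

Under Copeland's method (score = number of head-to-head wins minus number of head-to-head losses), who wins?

Pairwise results:
  Plan E vs Plan H: Plan E wins 13–12.
  Plan E vs Plan F: Plan E wins 22–3.
  Plan E vs Plan D: Plan D wins 16–9.
  Plan H vs Plan F: Plan H wins 16–9.
  Plan H vs Plan D: Plan D wins 19–6.
  Plan F vs Plan D: Plan D wins 22–3.
Copeland scores (wins − losses):
  Plan E: 2 − 1 = 1
  Plan H: 1 − 2 = -1
  Plan F: 0 − 3 = -3
  Plan D: 3 − 0 = 3
Plan D has the best Copeland score.

Plan D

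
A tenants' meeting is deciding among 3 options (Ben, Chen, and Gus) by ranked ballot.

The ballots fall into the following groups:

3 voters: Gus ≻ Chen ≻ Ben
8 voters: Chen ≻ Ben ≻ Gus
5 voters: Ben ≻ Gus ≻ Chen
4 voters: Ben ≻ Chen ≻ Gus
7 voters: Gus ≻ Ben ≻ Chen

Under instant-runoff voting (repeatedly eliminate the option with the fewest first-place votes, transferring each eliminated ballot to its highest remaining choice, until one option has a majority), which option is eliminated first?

Chen

Round 1: Gus 10, Ben 9, Chen 8. Chen has the fewest and is eliminated.
Round 2: Ben 17, Gus 10. Ben has a majority.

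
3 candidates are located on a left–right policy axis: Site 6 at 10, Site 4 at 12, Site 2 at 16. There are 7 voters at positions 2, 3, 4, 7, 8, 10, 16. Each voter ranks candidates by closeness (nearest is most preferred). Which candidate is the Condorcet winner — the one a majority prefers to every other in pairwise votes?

With single-peaked preferences on a line, the Condorcet winner is the candidate closest to the median voter.
The median voter (position 7) is closest to Site 6 at 10.
Check: Site 6 vs Site 2 — voters closer to Site 6: 6 of 7.

Site 6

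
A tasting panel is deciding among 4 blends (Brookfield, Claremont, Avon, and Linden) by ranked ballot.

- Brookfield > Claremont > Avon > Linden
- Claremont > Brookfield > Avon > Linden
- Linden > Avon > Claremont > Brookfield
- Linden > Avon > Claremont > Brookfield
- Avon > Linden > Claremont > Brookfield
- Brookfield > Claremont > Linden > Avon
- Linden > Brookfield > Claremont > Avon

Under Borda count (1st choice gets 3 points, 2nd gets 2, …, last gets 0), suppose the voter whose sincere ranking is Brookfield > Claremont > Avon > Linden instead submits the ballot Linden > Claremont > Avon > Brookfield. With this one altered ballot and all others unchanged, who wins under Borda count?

Linden

Borda totals with the altered ballot: Brookfield 7, Claremont 11, Avon 9, Linden 15.
The winner is unchanged: still Linden.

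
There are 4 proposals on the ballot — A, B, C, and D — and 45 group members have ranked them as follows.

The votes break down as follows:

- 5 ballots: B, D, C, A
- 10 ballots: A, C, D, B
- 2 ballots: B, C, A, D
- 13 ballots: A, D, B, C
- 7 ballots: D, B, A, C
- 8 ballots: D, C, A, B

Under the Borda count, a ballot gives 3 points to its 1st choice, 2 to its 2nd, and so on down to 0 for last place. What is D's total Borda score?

91

Borda scores:
  A: 5·0 + 10·3 + 2·1 + 13·3 + 7·1 + 8·1 = 86
  B: 5·3 + 10·0 + 2·3 + 13·1 + 7·2 + 8·0 = 48
  C: 5·1 + 10·2 + 2·2 + 13·0 + 7·0 + 8·2 = 45
  D: 5·2 + 10·1 + 2·0 + 13·2 + 7·3 + 8·3 = 91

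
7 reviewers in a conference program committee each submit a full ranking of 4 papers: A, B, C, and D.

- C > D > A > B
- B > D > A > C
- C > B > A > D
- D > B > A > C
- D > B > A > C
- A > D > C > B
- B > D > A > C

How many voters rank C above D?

2

Ballots ranking C above D: 2.
Ballots ranking D above C: 5.
So 2 of 7 voters prefer C to D.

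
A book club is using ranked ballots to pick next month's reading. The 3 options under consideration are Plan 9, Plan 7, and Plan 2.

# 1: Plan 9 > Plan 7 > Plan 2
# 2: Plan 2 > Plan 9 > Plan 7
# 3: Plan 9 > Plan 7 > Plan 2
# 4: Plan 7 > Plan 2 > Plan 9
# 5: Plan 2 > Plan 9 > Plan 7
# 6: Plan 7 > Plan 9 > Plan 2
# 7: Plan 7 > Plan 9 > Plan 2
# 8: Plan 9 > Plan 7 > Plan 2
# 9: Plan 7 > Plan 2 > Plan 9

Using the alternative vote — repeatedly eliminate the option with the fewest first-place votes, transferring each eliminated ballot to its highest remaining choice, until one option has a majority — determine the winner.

Round 1: Plan 7 4, Plan 9 3, Plan 2 2. Plan 2 has the fewest and is eliminated.
Round 2: Plan 9 5, Plan 7 4. Plan 9 has a majority.

Plan 9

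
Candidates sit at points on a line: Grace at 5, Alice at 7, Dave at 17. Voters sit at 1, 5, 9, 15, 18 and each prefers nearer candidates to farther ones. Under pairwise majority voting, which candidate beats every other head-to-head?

With single-peaked preferences on a line, the Condorcet winner is the candidate closest to the median voter.
The median voter (position 9) is closest to Alice at 7.
Check: Alice vs Grace — voters closer to Alice: 3 of 5.

Alice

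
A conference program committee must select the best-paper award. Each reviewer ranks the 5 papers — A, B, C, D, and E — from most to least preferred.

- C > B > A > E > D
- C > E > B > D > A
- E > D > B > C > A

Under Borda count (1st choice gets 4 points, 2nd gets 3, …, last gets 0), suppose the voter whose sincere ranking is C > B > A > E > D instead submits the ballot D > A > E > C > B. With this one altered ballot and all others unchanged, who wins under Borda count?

Borda totals with the altered ballot: A 3, B 4, C 6, D 8, E 9.
The switch changes the winner from C to E.

E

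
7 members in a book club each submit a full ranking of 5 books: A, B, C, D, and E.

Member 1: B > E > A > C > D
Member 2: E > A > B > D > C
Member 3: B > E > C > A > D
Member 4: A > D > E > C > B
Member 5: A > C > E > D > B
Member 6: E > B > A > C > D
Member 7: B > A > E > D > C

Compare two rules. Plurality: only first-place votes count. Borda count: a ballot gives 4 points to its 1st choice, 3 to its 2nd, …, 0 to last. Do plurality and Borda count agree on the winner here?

Plurality first-place counts: A 2, B 3, C 0, D 0, E 2 → B.
Borda totals: A 19, B 17, C 8, D 6, E 20 → E.
The two rules disagree: plurality picks B, Borda picks E.

No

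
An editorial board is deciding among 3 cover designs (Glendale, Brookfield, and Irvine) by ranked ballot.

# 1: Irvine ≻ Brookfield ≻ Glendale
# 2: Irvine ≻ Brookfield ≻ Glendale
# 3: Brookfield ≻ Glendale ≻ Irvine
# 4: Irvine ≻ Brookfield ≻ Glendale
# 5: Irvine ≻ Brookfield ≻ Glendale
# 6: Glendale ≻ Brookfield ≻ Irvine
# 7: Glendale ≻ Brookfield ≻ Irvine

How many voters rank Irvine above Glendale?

Ballots ranking Irvine above Glendale: 4.
Ballots ranking Glendale above Irvine: 3.
So 4 of 7 voters prefer Irvine to Glendale.

4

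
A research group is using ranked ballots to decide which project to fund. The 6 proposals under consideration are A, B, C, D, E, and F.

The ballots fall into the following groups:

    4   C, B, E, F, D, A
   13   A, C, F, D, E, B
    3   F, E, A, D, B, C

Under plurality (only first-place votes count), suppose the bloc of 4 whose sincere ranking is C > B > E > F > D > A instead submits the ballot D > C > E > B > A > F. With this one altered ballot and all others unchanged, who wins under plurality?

First-place totals with the altered ballot: A 13, B 0, C 0, D 4, E 0, F 3.
The winner is unchanged: still A.

A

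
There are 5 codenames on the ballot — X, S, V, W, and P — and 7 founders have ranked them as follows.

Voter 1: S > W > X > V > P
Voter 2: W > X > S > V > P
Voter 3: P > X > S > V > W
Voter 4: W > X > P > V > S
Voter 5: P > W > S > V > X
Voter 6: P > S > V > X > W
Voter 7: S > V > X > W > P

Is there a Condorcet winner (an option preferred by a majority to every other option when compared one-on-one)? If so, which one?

No Condorcet winner

Head-to-head results (7 voters total):
X vs S: S wins 4–3.
X vs V: X wins 4–3.
X vs W: W wins 4–3.
X vs P: X wins 4–3.
S vs V: S wins 6–1.
S vs W: S wins 4–3.
S vs P: P wins 4–3.
V vs W: W wins 4–3.
V vs P: P wins 4–3.
W vs P: W wins 4–3.
No candidate beats all others: X beats P beats S beats X, a majority cycle.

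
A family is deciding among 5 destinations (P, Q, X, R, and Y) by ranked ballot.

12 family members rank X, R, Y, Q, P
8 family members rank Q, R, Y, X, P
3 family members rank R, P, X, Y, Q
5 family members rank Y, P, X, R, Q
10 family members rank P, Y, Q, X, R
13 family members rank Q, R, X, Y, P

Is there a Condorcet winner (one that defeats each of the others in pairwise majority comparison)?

No

Head-to-head results (51 voters total):
P vs Q: Q wins 33–18.
P vs X: X wins 33–18.
P vs R: R wins 36–15.
P vs Y: Y wins 38–13.
Q vs X: Q wins 31–20.
Q vs R: Q wins 31–20.
Q vs Y: Y wins 30–21.
X vs R: X wins 27–24.
X vs Y: X wins 28–23.
R vs Y: R wins 36–15.
No candidate beats all others: Q beats X beats Y beats Q, a majority cycle.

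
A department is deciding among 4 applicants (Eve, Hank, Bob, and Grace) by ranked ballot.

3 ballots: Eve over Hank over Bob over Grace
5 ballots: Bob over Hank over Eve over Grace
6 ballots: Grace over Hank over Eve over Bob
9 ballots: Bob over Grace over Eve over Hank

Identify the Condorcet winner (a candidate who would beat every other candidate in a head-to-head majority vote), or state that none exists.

Head-to-head results (23 voters total):
Eve vs Hank: Eve wins 12–11.
Eve vs Bob: Bob wins 14–9.
Eve vs Grace: Grace wins 15–8.
Hank vs Bob: Bob wins 14–9.
Hank vs Grace: Grace wins 15–8.
Bob vs Grace: Bob wins 17–6.
Bob beats each rival — Eve (14–9), Hank (14–9), Grace (17–6) — so Bob is the Condorcet winner.

Bob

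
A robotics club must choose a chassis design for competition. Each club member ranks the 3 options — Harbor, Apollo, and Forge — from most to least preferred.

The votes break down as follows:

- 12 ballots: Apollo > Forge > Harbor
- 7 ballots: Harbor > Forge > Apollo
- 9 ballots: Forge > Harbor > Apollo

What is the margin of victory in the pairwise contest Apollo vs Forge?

Ballots ranking Apollo above Forge: 12.
Ballots ranking Forge above Apollo: 7+9 = 16.
Forge wins 16–12, a margin of 4.

4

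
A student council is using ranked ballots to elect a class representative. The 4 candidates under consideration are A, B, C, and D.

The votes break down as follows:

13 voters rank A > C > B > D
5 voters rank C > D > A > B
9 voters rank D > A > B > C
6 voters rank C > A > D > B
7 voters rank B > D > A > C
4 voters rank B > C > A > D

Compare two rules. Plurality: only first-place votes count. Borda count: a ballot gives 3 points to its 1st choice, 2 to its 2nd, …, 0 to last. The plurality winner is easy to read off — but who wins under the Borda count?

A

Plurality first-place counts: A 13, B 11, C 11, D 9 → A.
Borda totals: A 85, B 55, C 67, D 57 → A.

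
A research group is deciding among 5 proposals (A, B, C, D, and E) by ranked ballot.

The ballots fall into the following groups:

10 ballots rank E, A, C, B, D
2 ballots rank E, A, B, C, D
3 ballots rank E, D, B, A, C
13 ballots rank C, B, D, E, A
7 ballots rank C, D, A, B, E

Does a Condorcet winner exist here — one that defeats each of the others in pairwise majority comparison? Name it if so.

C

Head-to-head results (35 voters total):
A vs B: A wins 19–16.
A vs C: C wins 20–15.
A vs D: D wins 23–12.
A vs E: E wins 28–7.
B vs C: C wins 30–5.
B vs D: B wins 25–10.
B vs E: B wins 20–15.
C vs D: C wins 32–3.
C vs E: C wins 20–15.
D vs E: D wins 20–15.
C beats each rival — A (20–15), B (30–5), D (32–3), E (20–15) — so C is the Condorcet winner.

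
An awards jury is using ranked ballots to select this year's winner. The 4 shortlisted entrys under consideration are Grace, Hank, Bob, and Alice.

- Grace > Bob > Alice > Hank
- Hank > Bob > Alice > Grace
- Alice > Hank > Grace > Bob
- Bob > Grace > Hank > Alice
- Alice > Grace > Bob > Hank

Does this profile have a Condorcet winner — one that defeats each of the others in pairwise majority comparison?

No

Head-to-head results (5 voters total):
Grace vs Hank: Grace wins 3–2.
Grace vs Bob: Grace wins 3–2.
Grace vs Alice: Alice wins 3–2.
Hank vs Bob: Bob wins 3–2.
Hank vs Alice: Alice wins 3–2.
Bob vs Alice: Bob wins 3–2.
No candidate beats all others: Grace beats Bob beats Alice beats Grace, a majority cycle.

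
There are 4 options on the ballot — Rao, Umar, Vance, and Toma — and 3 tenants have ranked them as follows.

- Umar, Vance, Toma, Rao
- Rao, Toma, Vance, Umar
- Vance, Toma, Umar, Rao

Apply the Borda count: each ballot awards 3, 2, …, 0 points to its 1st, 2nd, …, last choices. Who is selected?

Vance

Borda scores:
  Rao: 0 + 3 + 0 = 3
  Umar: 3 + 0 + 1 = 4
  Vance: 2 + 1 + 3 = 6
  Toma: 1 + 2 + 2 = 5
Vance has the highest total.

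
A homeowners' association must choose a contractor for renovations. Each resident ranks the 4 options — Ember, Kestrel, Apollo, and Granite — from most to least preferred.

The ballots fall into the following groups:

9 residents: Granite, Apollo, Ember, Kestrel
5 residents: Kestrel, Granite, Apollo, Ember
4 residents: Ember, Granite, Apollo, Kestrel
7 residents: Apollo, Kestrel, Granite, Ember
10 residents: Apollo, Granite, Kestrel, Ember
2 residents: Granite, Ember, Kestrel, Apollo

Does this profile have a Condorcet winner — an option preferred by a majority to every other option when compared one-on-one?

Head-to-head results (37 voters total):
Ember vs Kestrel: Kestrel wins 22–15.
Ember vs Apollo: Apollo wins 31–6.
Ember vs Granite: Granite wins 33–4.
Kestrel vs Apollo: Apollo wins 30–7.
Kestrel vs Granite: Granite wins 25–12.
Apollo vs Granite: Granite wins 20–17.
Granite beats each rival — Ember (33–4), Kestrel (25–12), Apollo (20–17) — so Granite is the Condorcet winner.

Yes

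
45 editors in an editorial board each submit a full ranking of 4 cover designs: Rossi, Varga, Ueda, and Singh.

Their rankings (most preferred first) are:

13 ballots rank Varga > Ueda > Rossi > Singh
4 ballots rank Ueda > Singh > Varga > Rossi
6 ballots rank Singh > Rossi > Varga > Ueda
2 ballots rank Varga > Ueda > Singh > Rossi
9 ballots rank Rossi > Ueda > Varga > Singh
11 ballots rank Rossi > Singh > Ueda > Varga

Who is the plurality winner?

First-place vote totals:
  Rossi: 20
  Varga: 15
  Ueda: 4
  Singh: 6
Rossi has the most first-place votes.

Rossi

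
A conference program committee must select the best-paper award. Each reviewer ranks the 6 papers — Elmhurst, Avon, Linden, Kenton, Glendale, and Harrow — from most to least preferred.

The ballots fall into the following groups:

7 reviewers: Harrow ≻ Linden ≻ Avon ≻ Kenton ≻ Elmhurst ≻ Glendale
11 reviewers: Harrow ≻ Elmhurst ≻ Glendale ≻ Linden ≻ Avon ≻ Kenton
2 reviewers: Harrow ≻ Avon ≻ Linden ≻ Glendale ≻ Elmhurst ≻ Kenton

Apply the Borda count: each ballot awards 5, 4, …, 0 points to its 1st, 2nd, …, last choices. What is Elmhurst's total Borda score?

53

Borda scores:
  Elmhurst: 7·1 + 11·4 + 2·1 = 53
  Avon: 7·3 + 11·1 + 2·4 = 40
  Linden: 7·4 + 11·2 + 2·3 = 56
  Kenton: 7·2 + 11·0 + 2·0 = 14
  Glendale: 7·0 + 11·3 + 2·2 = 37
  Harrow: 7·5 + 11·5 + 2·5 = 100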